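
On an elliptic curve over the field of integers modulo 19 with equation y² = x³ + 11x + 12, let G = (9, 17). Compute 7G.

(11, 1)

Double-and-add on 7 = (111)₂. Start with G = (9, 17) for the leading 1-bit.
double: tangent at (9, 17): λ = (3·9² + 11)/(2·17) ≡ 7/15. 15⁻¹ ≡ 14 (mod 19) since 15·14 = 210 ≡ 1, so λ ≡ 7·14 ≡ 3.
  x = λ² - 9 - 9 = 9 - 18 ≡ 10; y = λ·(9 - 10) - 17 ≡ 18. → (10, 18)
add G: (10, 18) + (9, 17). λ = (17 - 18)/(9 - 10) ≡ 18/18 mod 19. 18⁻¹ ≡ 18 (mod 19), so λ ≡ 1.
  x = λ² - 10 - 9 = 1 - 19 ≡ 1; y = λ·(10 - 1) - 18 ≡ 10. → (1, 10)
double: tangent at (1, 10): λ = (3·1² + 11)/(2·10) ≡ 14/1. 1⁻¹ ≡ 1 (mod 19), so λ ≡ 14·1 ≡ 14.
  x = λ² - 1 - 1 = 196 - 2 ≡ 4; y = λ·(1 - 4) - 10 ≡ 5. → (4, 5)
add G: (4, 5) + (9, 17). λ = (17 - 5)/(9 - 4) ≡ 12/5 mod 19. 5⁻¹ ≡ 4 (mod 19) since 5·4 = 20 ≡ 1, so λ ≡ 10.
  x = λ² - 4 - 9 = 100 - 13 ≡ 11; y = λ·(4 - 11) - 5 ≡ 1. → (11, 1)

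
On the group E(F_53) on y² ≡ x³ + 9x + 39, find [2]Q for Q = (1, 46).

tangent at (1, 46): λ = (3·1² + 9)/(2·46) ≡ 12/39. 39⁻¹ ≡ 34 (mod 53), so λ ≡ 12·34 ≡ 37.
  x = λ² - 1 - 1 = 1369 - 2 ≡ 42; y = λ·(1 - 42) - 46 ≡ 27. → (42, 27)

(42, 27)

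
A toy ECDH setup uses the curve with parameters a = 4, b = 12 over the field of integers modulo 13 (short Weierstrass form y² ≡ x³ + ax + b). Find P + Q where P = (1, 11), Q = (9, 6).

(1, 11) + (9, 6). λ = (6 - 11)/(9 - 1) ≡ 8/8 mod 13. 8⁻¹ ≡ 5 (mod 13), so λ ≡ 1.
  x = λ² - 1 - 9 = 1 - 10 ≡ 4; y = λ·(1 - 4) - 11 ≡ 12. → (4, 12)

(4, 12)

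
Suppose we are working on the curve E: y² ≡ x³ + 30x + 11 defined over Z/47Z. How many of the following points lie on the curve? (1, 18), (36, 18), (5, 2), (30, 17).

(1, 18): 18² ≡ 42, rhs ≡ 42 → on.
(36, 18): 18² ≡ 42, rhs ≡ 42 → on.
(5, 2): 2² ≡ 4, rhs ≡ 4 → on.
(30, 17): 17² ≡ 7, rhs ≡ 40 → off.

3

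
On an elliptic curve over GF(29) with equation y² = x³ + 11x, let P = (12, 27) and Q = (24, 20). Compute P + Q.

(2, 1)

(12, 27) + (24, 20). λ = (20 - 27)/(24 - 12) ≡ 22/12 mod 29. 12⁻¹ ≡ 17 (mod 29) since 12·17 = 204 ≡ 1, so λ ≡ 26.
  x = λ² - 12 - 24 = 676 - 36 ≡ 2; y = λ·(12 - 2) - 27 ≡ 1. → (2, 1)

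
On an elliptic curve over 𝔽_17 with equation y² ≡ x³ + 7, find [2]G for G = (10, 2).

tangent at (10, 2): λ = (3·10² + 0)/(2·2) ≡ 11/4. 4⁻¹ ≡ 13 (mod 17), so λ ≡ 11·13 ≡ 7.
  x = λ² - 10 - 10 = 49 - 20 ≡ 12; y = λ·(10 - 12) - 2 ≡ 1. → (12, 1)

(12, 1)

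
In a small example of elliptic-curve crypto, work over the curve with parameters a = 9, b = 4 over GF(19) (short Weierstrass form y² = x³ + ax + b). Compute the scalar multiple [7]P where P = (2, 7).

Double-and-add on 7 = (111)₂. Start with P = (2, 7) for the leading 1-bit.
double: tangent at (2, 7): λ = (3·2² + 9)/(2·7) ≡ 2/14. 14⁻¹ ≡ 15 (mod 19), so λ ≡ 2·15 ≡ 11.
  x = λ² - 2 - 2 = 121 - 4 ≡ 3; y = λ·(2 - 3) - 7 ≡ 1. → (3, 1)
add P: (3, 1) + (2, 7). λ = (7 - 1)/(2 - 3) ≡ 6/18 mod 19. 18⁻¹ ≡ 18 (mod 19), so λ ≡ 13.
  x = λ² - 3 - 2 = 169 - 5 ≡ 12; y = λ·(3 - 12) - 1 ≡ 15. → (12, 15)
double: tangent at (12, 15): λ = (3·12² + 9)/(2·15) ≡ 4/11. 11⁻¹ ≡ 7 (mod 19), so λ ≡ 4·7 ≡ 9.
  x = λ² - 12 - 12 = 81 - 24 ≡ 0; y = λ·(12 - 0) - 15 ≡ 17. → (0, 17)
add P: (0, 17) + (2, 7). λ = (7 - 17)/(2 - 0) ≡ 9/2 mod 19. 2⁻¹ ≡ 10 (mod 19) since 2·10 = 20 ≡ 1, so λ ≡ 14.
  x = λ² - 0 - 2 = 196 - 2 ≡ 4; y = λ·(0 - 4) - 17 ≡ 3. → (4, 3)

(4, 3)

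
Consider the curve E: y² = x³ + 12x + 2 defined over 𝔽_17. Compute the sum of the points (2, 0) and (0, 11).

(7, 2)

(2, 0) + (0, 11). λ = (11 - 0)/(0 - 2) ≡ 11/15 mod 17. 15⁻¹ ≡ 8 (mod 17), so λ ≡ 3.
  x = λ² - 2 - 0 = 9 - 2 ≡ 7; y = λ·(2 - 7) - 0 ≡ 2. → (7, 2)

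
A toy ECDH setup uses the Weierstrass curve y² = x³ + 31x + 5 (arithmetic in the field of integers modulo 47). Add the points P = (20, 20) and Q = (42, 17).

(20, 20) + (42, 17). λ = (17 - 20)/(42 - 20) ≡ 44/22 mod 47. 22⁻¹ ≡ 15 (mod 47), so λ ≡ 2.
  x = λ² - 20 - 42 = 4 - 62 ≡ 36; y = λ·(20 - 36) - 20 ≡ 42. → (36, 42)

(36, 42)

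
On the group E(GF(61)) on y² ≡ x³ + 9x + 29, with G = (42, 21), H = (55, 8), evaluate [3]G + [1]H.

(1, 51)

First 3G:
Repeated addition: build up to 3G.
2G: tangent at (42, 21): λ = (3·42² + 9)/(2·21) ≡ 55/42. 42⁻¹ ≡ 16 (mod 61) since 42·16 = 672 ≡ 1, so λ ≡ 55·16 ≡ 26.
  x = λ² - 42 - 42 = 676 - 84 ≡ 43; y = λ·(42 - 43) - 21 ≡ 14. → (43, 14)
3G: (43, 14) + (42, 21). λ = (21 - 14)/(42 - 43) ≡ 7/60 mod 61. 60⁻¹ ≡ 60 (mod 61), so λ ≡ 54.
  x = λ² - 43 - 42 = 2916 - 85 ≡ 25; y = λ·(43 - 25) - 14 ≡ 43. → (25, 43)
3G = (25, 43).
Finally 3G + H:
(25, 43) + (55, 8). λ = (8 - 43)/(55 - 25) ≡ 26/30 mod 61. 30⁻¹ ≡ 59 (mod 61), so λ ≡ 9.
  x = λ² - 25 - 55 = 81 - 80 ≡ 1; y = λ·(25 - 1) - 43 ≡ 51. → (1, 51)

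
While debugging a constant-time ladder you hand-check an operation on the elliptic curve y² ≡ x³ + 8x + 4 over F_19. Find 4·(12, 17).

(13, 5)

Write Q = (12, 17).
Repeated addition: build up to 4Q.
2Q: tangent at (12, 17): λ = (3·12² + 8)/(2·17) ≡ 3/15. 15⁻¹ ≡ 14 (mod 19), so λ ≡ 3·14 ≡ 4.
  x = λ² - 12 - 12 = 16 - 24 ≡ 11; y = λ·(12 - 11) - 17 ≡ 6. → (11, 6)
3Q: (11, 6) + (12, 17). λ = (17 - 6)/(12 - 11) ≡ 11/1 mod 19. 1⁻¹ ≡ 1 (mod 19), so λ ≡ 11.
  x = λ² - 11 - 12 = 121 - 23 ≡ 3; y = λ·(11 - 3) - 6 ≡ 6. → (3, 6)
4Q: (3, 6) + (12, 17). λ = (17 - 6)/(12 - 3) ≡ 11/9 mod 19. 9⁻¹ ≡ 17 (mod 19), so λ ≡ 16.
  x = λ² - 3 - 12 = 256 - 15 ≡ 13; y = λ·(3 - 13) - 6 ≡ 5. → (13, 5)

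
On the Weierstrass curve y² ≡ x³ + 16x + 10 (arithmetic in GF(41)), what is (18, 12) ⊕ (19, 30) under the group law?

(0, 25)

(18, 12) + (19, 30). λ = (30 - 12)/(19 - 18) ≡ 18/1 mod 41. 1⁻¹ ≡ 1 (mod 41), so λ ≡ 18.
  x = λ² - 18 - 19 = 324 - 37 ≡ 0; y = λ·(18 - 0) - 12 ≡ 25. → (0, 25)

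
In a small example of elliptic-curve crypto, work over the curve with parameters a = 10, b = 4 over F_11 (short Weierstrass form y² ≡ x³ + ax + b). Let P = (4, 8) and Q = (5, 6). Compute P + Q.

(6, 7)

(4, 8) + (5, 6). λ = (6 - 8)/(5 - 4) ≡ 9/1 mod 11. 1⁻¹ ≡ 1 (mod 11), so λ ≡ 9.
  x = λ² - 4 - 5 = 81 - 9 ≡ 6; y = λ·(4 - 6) - 8 ≡ 7. → (6, 7)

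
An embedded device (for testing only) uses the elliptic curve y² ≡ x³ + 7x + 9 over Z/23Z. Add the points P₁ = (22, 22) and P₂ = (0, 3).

(22, 22) + (0, 3). λ = (3 - 22)/(0 - 22) ≡ 4/1 mod 23. 1⁻¹ ≡ 1 (mod 23), so λ ≡ 4.
  x = λ² - 22 - 0 = 16 - 22 ≡ 17; y = λ·(22 - 17) - 22 ≡ 21. → (17, 21)

(17, 21)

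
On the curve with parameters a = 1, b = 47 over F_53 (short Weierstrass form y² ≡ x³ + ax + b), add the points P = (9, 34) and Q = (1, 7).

(37, 4)

(9, 34) + (1, 7). λ = (7 - 34)/(1 - 9) ≡ 26/45 mod 53. 45⁻¹ ≡ 33 (mod 53), so λ ≡ 10.
  x = λ² - 9 - 1 = 100 - 10 ≡ 37; y = λ·(9 - 37) - 34 ≡ 4. → (37, 4)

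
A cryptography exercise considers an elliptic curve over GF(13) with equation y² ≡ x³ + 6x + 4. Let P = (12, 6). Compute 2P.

tangent at (12, 6): λ = (3·12² + 6)/(2·6) ≡ 9/12. 12⁻¹ ≡ 12 (mod 13), so λ ≡ 9·12 ≡ 4.
  x = λ² - 12 - 12 = 16 - 24 ≡ 5; y = λ·(12 - 5) - 6 ≡ 9. → (5, 9)

(5, 9)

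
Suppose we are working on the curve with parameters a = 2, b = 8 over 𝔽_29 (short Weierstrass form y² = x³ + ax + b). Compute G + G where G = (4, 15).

tangent at (4, 15): λ = (3·4² + 2)/(2·15) ≡ 21/1. 1⁻¹ ≡ 1 (mod 29) since 1·1 = 1 ≡ 1, so λ ≡ 21·1 ≡ 21.
  x = λ² - 4 - 4 = 441 - 8 ≡ 27; y = λ·(4 - 27) - 15 ≡ 24. → (27, 24)

(27, 24)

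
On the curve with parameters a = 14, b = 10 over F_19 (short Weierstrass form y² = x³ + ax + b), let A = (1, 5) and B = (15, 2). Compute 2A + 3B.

First 2A:
Repeated addition: build up to 2A.
2A: tangent at (1, 5): λ = (3·1² + 14)/(2·5) ≡ 17/10. 10⁻¹ ≡ 2 (mod 19) since 10·2 = 20 ≡ 1, so λ ≡ 17·2 ≡ 15.
  x = λ² - 1 - 1 = 225 - 2 ≡ 14; y = λ·(1 - 14) - 5 ≡ 9. → (14, 9)
2A = (14, 9).
Next 3B:
Repeated addition: build up to 3B.
2B: tangent at (15, 2): λ = (3·15² + 14)/(2·2) ≡ 5/4. 4⁻¹ ≡ 5 (mod 19) since 4·5 = 20 ≡ 1, so λ ≡ 5·5 ≡ 6.
  x = λ² - 15 - 15 = 36 - 30 ≡ 6; y = λ·(15 - 6) - 2 ≡ 14. → (6, 14)
3B: (6, 14) + (15, 2). λ = (2 - 14)/(15 - 6) ≡ 7/9 mod 19. 9⁻¹ ≡ 17 (mod 19), so λ ≡ 5.
  x = λ² - 6 - 15 = 25 - 21 ≡ 4; y = λ·(6 - 4) - 14 ≡ 15. → (4, 15)
3B = (4, 15).
Finally 2A + 3B:
(14, 9) + (4, 15). λ = (15 - 9)/(4 - 14) ≡ 6/9 mod 19. 9⁻¹ ≡ 17 (mod 19) since 9·17 = 153 ≡ 1, so λ ≡ 7.
  x = λ² - 14 - 4 = 49 - 18 ≡ 12; y = λ·(14 - 12) - 9 ≡ 5. → (12, 5)

(12, 5)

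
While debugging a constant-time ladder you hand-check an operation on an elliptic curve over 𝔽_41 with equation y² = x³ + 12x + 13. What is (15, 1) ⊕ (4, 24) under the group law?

(15, 1) + (4, 24). λ = (24 - 1)/(4 - 15) ≡ 23/30 mod 41. 30⁻¹ ≡ 26 (mod 41) since 30·26 = 780 ≡ 1, so λ ≡ 24.
  x = λ² - 15 - 4 = 576 - 19 ≡ 24; y = λ·(15 - 24) - 1 ≡ 29. → (24, 29)

(24, 29)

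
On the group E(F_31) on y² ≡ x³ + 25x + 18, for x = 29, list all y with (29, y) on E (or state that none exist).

none

x³ + 25x + 18 = 25132 ≡ 22 (mod 31).
22 is a non-residue mod 31; no y exists.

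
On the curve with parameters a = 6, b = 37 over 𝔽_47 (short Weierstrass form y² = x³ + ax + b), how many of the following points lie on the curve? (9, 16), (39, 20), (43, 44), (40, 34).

2

(9, 16): 16² ≡ 21, rhs ≡ 21 → on.
(39, 20): 20² ≡ 24, rhs ≡ 41 → off.
(43, 44): 44² ≡ 9, rhs ≡ 43 → off.
(40, 34): 34² ≡ 28, rhs ≡ 28 → on.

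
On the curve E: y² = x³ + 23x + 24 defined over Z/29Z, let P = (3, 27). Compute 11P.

(6, 28)

Repeated addition: build up to 11P.
2P: tangent at (3, 27): λ = (3·3² + 23)/(2·27) ≡ 21/25. 25⁻¹ ≡ 7 (mod 29) since 25·7 = 175 ≡ 1, so λ ≡ 21·7 ≡ 2.
  x = λ² - 3 - 3 = 4 - 6 ≡ 27; y = λ·(3 - 27) - 27 ≡ 12. → (27, 12)
3P: (27, 12) + (3, 27). λ = (27 - 12)/(3 - 27) ≡ 15/5 mod 29. 5⁻¹ ≡ 6 (mod 29) since 5·6 = 30 ≡ 1, so λ ≡ 3.
  x = λ² - 27 - 3 = 9 - 30 ≡ 8; y = λ·(27 - 8) - 12 ≡ 16. → (8, 16)
4P: (8, 16) + (3, 27). λ = (27 - 16)/(3 - 8) ≡ 11/24 mod 29. 24⁻¹ ≡ 23 (mod 29), so λ ≡ 21.
  x = λ² - 8 - 3 = 441 - 11 ≡ 24; y = λ·(8 - 24) - 16 ≡ 25. → (24, 25)
5P: (24, 25) + (3, 27). λ = (27 - 25)/(3 - 24) ≡ 2/8 mod 29. 8⁻¹ ≡ 11 (mod 29), so λ ≡ 22.
  x = λ² - 24 - 3 = 484 - 27 ≡ 22; y = λ·(24 - 22) - 25 ≡ 19. → (22, 19)
6P: (22, 19) + (3, 27). λ = (27 - 19)/(3 - 22) ≡ 8/10 mod 29. 10⁻¹ ≡ 3 (mod 29), so λ ≡ 24.
  x = λ² - 22 - 3 = 576 - 25 ≡ 0; y = λ·(22 - 0) - 19 ≡ 16. → (0, 16)
7P: (0, 16) + (3, 27). λ = (27 - 16)/(3 - 0) ≡ 11/3 mod 29. 3⁻¹ ≡ 10 (mod 29) since 3·10 = 30 ≡ 1, so λ ≡ 23.
  x = λ² - 0 - 3 = 529 - 3 ≡ 4; y = λ·(0 - 4) - 16 ≡ 8. → (4, 8)
8P: (4, 8) + (3, 27). λ = (27 - 8)/(3 - 4) ≡ 19/28 mod 29. 28⁻¹ ≡ 28 (mod 29) since 28·28 = 784 ≡ 1, so λ ≡ 10.
  x = λ² - 4 - 3 = 100 - 7 ≡ 6; y = λ·(4 - 6) - 8 ≡ 1. → (6, 1)
9P: (6, 1) + (3, 27). λ = (27 - 1)/(3 - 6) ≡ 26/26 mod 29. 26⁻¹ ≡ 19 (mod 29), so λ ≡ 1.
  x = λ² - 6 - 3 = 1 - 9 ≡ 21; y = λ·(6 - 21) - 1 ≡ 13. → (21, 13)
10P: (21, 13) + (3, 27). λ = (27 - 13)/(3 - 21) ≡ 14/11 mod 29. 11⁻¹ ≡ 8 (mod 29), so λ ≡ 25.
  x = λ² - 21 - 3 = 625 - 24 ≡ 21; y = λ·(21 - 21) - 13 ≡ 16. → (21, 16)
11P: (21, 16) + (3, 27). λ = (27 - 16)/(3 - 21) ≡ 11/11 mod 29. 11⁻¹ ≡ 8 (mod 29) since 11·8 = 88 ≡ 1, so λ ≡ 1.
  x = λ² - 21 - 3 = 1 - 24 ≡ 6; y = λ·(21 - 6) - 16 ≡ 28. → (6, 28)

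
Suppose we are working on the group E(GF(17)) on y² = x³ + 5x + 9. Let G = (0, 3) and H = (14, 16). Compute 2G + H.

(15, 5)

First 2G:
Repeated addition: build up to 2G.
2G: tangent at (0, 3): λ = (3·0² + 5)/(2·3) ≡ 5/6. 6⁻¹ ≡ 3 (mod 17) since 6·3 = 18 ≡ 1, so λ ≡ 5·3 ≡ 15.
  x = λ² - 0 - 0 = 225 - 0 ≡ 4; y = λ·(0 - 4) - 3 ≡ 5. → (4, 5)
2G = (4, 5).
Finally 2G + H:
(4, 5) + (14, 16). λ = (16 - 5)/(14 - 4) ≡ 11/10 mod 17. 10⁻¹ ≡ 12 (mod 17), so λ ≡ 13.
  x = λ² - 4 - 14 = 169 - 18 ≡ 15; y = λ·(4 - 15) - 5 ≡ 5. → (15, 5)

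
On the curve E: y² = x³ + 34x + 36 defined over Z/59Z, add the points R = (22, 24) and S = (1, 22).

(53, 18)

(22, 24) + (1, 22). λ = (22 - 24)/(1 - 22) ≡ 57/38 mod 59. 38⁻¹ ≡ 14 (mod 59), so λ ≡ 31.
  x = λ² - 22 - 1 = 961 - 23 ≡ 53; y = λ·(22 - 53) - 24 ≡ 18. → (53, 18)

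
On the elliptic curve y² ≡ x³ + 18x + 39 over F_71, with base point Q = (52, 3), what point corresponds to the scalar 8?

Double-and-add on 8 = (1000)₂. Start with Q = (52, 3) for the leading 1-bit.
double: tangent at (52, 3): λ = (3·52² + 18)/(2·3) ≡ 36/6. 6⁻¹ ≡ 12 (mod 71) since 6·12 = 72 ≡ 1, so λ ≡ 36·12 ≡ 6.
  x = λ² - 52 - 52 = 36 - 104 ≡ 3; y = λ·(52 - 3) - 3 ≡ 7. → (3, 7)
double: tangent at (3, 7): λ = (3·3² + 18)/(2·7) ≡ 45/14. 14⁻¹ ≡ 66 (mod 71), so λ ≡ 45·66 ≡ 59.
  x = λ² - 3 - 3 = 3481 - 6 ≡ 67; y = λ·(3 - 67) - 7 ≡ 51. → (67, 51)
double: tangent at (67, 51): λ = (3·67² + 18)/(2·51) ≡ 66/31. 31⁻¹ ≡ 55 (mod 71) since 31·55 = 1705 ≡ 1, so λ ≡ 66·55 ≡ 9.
  x = λ² - 67 - 67 = 81 - 134 ≡ 18; y = λ·(67 - 18) - 51 ≡ 35. → (18, 35)

(18, 35)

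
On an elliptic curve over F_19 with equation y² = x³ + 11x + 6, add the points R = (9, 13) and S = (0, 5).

(9, 13) + (0, 5). λ = (5 - 13)/(0 - 9) ≡ 11/10 mod 19. 10⁻¹ ≡ 2 (mod 19) since 10·2 = 20 ≡ 1, so λ ≡ 3.
  x = λ² - 9 - 0 = 9 - 9 ≡ 0; y = λ·(9 - 0) - 13 ≡ 14. → (0, 14)

(0, 14)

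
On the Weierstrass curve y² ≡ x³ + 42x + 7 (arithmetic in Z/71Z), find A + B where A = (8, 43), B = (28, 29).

(22, 52)

(8, 43) + (28, 29). λ = (29 - 43)/(28 - 8) ≡ 57/20 mod 71. 20⁻¹ ≡ 32 (mod 71), so λ ≡ 49.
  x = λ² - 8 - 28 = 2401 - 36 ≡ 22; y = λ·(8 - 22) - 43 ≡ 52. → (22, 52)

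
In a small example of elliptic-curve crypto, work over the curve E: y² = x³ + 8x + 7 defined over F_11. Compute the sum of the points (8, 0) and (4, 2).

(2, 8)

(8, 0) + (4, 2). λ = (2 - 0)/(4 - 8) ≡ 2/7 mod 11. 7⁻¹ ≡ 8 (mod 11), so λ ≡ 5.
  x = λ² - 8 - 4 = 25 - 12 ≡ 2; y = λ·(8 - 2) - 0 ≡ 8. → (2, 8)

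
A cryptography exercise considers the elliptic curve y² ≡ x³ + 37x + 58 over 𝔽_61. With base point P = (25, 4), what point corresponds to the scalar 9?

(37, 48)

Repeated addition: build up to 9P.
2P: tangent at (25, 4): λ = (3·25² + 37)/(2·4) ≡ 21/8. 8⁻¹ ≡ 23 (mod 61), so λ ≡ 21·23 ≡ 56.
  x = λ² - 25 - 25 = 3136 - 50 ≡ 36; y = λ·(25 - 36) - 4 ≡ 51. → (36, 51)
3P: (36, 51) + (25, 4). λ = (4 - 51)/(25 - 36) ≡ 14/50 mod 61. 50⁻¹ ≡ 11 (mod 61), so λ ≡ 32.
  x = λ² - 36 - 25 = 1024 - 61 ≡ 48; y = λ·(36 - 48) - 51 ≡ 53. → (48, 53)
4P: (48, 53) + (25, 4). λ = (4 - 53)/(25 - 48) ≡ 12/38 mod 61. 38⁻¹ ≡ 53 (mod 61) since 38·53 = 2014 ≡ 1, so λ ≡ 26.
  x = λ² - 48 - 25 = 676 - 73 ≡ 54; y = λ·(48 - 54) - 53 ≡ 35. → (54, 35)
5P: (54, 35) + (25, 4). λ = (4 - 35)/(25 - 54) ≡ 30/32 mod 61. 32⁻¹ ≡ 21 (mod 61) since 32·21 = 672 ≡ 1, so λ ≡ 20.
  x = λ² - 54 - 25 = 400 - 79 ≡ 16; y = λ·(54 - 16) - 35 ≡ 54. → (16, 54)
6P: (16, 54) + (25, 4). λ = (4 - 54)/(25 - 16) ≡ 11/9 mod 61. 9⁻¹ ≡ 34 (mod 61), so λ ≡ 8.
  x = λ² - 16 - 25 = 64 - 41 ≡ 23; y = λ·(16 - 23) - 54 ≡ 12. → (23, 12)
7P: (23, 12) + (25, 4). λ = (4 - 12)/(25 - 23) ≡ 53/2 mod 61. 2⁻¹ ≡ 31 (mod 61), so λ ≡ 57.
  x = λ² - 23 - 25 = 3249 - 48 ≡ 29; y = λ·(23 - 29) - 12 ≡ 12. → (29, 12)
8P: (29, 12) + (25, 4). λ = (4 - 12)/(25 - 29) ≡ 53/57 mod 61. 57⁻¹ ≡ 15 (mod 61), so λ ≡ 2.
  x = λ² - 29 - 25 = 4 - 54 ≡ 11; y = λ·(29 - 11) - 12 ≡ 24. → (11, 24)
9P: (11, 24) + (25, 4). λ = (4 - 24)/(25 - 11) ≡ 41/14 mod 61. 14⁻¹ ≡ 48 (mod 61), so λ ≡ 16.
  x = λ² - 11 - 25 = 256 - 36 ≡ 37; y = λ·(11 - 37) - 24 ≡ 48. → (37, 48)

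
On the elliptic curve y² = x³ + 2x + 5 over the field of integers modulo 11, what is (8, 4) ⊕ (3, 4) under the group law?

(8, 4) + (3, 4). λ = (4 - 4)/(3 - 8) ≡ 0/6 mod 11. 6⁻¹ ≡ 2 (mod 11) since 6·2 = 12 ≡ 1, so λ ≡ 0.
  x = λ² - 8 - 3 = 0 - 11 ≡ 0; y = λ·(8 - 0) - 4 ≡ 7. → (0, 7)

(0, 7)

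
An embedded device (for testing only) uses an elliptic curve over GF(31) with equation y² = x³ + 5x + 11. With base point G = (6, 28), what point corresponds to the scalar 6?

Repeated addition: build up to 6G.
2G: tangent at (6, 28): λ = (3·6² + 5)/(2·28) ≡ 20/25. 25⁻¹ ≡ 5 (mod 31) since 25·5 = 125 ≡ 1, so λ ≡ 20·5 ≡ 7.
  x = λ² - 6 - 6 = 49 - 12 ≡ 6; y = λ·(6 - 6) - 28 ≡ 3. → (6, 3)
3G: (6, 3) + (6, 28): same x and y₁ ≡ -y₂, so the sum is 𝒪.
4G: 𝒪 + (6, 28) = (6, 28) (identity).
5G: tangent at (6, 28): λ = (3·6² + 5)/(2·28) ≡ 20/25. 25⁻¹ ≡ 5 (mod 31) since 25·5 = 125 ≡ 1, so λ ≡ 20·5 ≡ 7.
  x = λ² - 6 - 6 = 49 - 12 ≡ 6; y = λ·(6 - 6) - 28 ≡ 3. → (6, 3)
6G: (6, 3) + (6, 28): same x and y₁ ≡ -y₂, so the sum is 𝒪.

O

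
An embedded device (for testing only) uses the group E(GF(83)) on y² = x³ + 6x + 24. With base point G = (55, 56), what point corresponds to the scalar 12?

Double-and-add on 12 = (1100)₂. Start with G = (55, 56) for the leading 1-bit.
double: tangent at (55, 56): λ = (3·55² + 6)/(2·56) ≡ 34/29. 29⁻¹ ≡ 63 (mod 83), so λ ≡ 34·63 ≡ 67.
  x = λ² - 55 - 55 = 4489 - 110 ≡ 63; y = λ·(55 - 63) - 56 ≡ 72. → (63, 72)
add G: (63, 72) + (55, 56). λ = (56 - 72)/(55 - 63) ≡ 67/75 mod 83. 75⁻¹ ≡ 31 (mod 83), so λ ≡ 2.
  x = λ² - 63 - 55 = 4 - 118 ≡ 52; y = λ·(63 - 52) - 72 ≡ 33. → (52, 33)
double: tangent at (52, 33): λ = (3·52² + 6)/(2·33) ≡ 67/66. 66⁻¹ ≡ 39 (mod 83), so λ ≡ 67·39 ≡ 40.
  x = λ² - 52 - 52 = 1600 - 104 ≡ 2; y = λ·(52 - 2) - 33 ≡ 58. → (2, 58)
double: tangent at (2, 58): λ = (3·2² + 6)/(2·58) ≡ 18/33. 33⁻¹ ≡ 78 (mod 83), so λ ≡ 18·78 ≡ 76.
  x = λ² - 2 - 2 = 5776 - 4 ≡ 45; y = λ·(2 - 45) - 58 ≡ 77. → (45, 77)

(45, 77)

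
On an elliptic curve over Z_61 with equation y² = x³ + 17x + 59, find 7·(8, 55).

(20, 15)

Write Q = (8, 55).
Double-and-add on 7 = (111)₂. Start with Q = (8, 55) for the leading 1-bit.
double: tangent at (8, 55): λ = (3·8² + 17)/(2·55) ≡ 26/49. 49⁻¹ ≡ 5 (mod 61) since 49·5 = 245 ≡ 1, so λ ≡ 26·5 ≡ 8.
  x = λ² - 8 - 8 = 64 - 16 ≡ 48; y = λ·(8 - 48) - 55 ≡ 52. → (48, 52)
add Q: (48, 52) + (8, 55). λ = (55 - 52)/(8 - 48) ≡ 3/21 mod 61. 21⁻¹ ≡ 32 (mod 61) since 21·32 = 672 ≡ 1, so λ ≡ 35.
  x = λ² - 48 - 8 = 1225 - 56 ≡ 10; y = λ·(48 - 10) - 52 ≡ 58. → (10, 58)
double: tangent at (10, 58): λ = (3·10² + 17)/(2·58) ≡ 12/55. 55⁻¹ ≡ 10 (mod 61) since 55·10 = 550 ≡ 1, so λ ≡ 12·10 ≡ 59.
  x = λ² - 10 - 10 = 3481 - 20 ≡ 45; y = λ·(10 - 45) - 58 ≡ 12. → (45, 12)
add Q: (45, 12) + (8, 55). λ = (55 - 12)/(8 - 45) ≡ 43/24 mod 61. 24⁻¹ ≡ 28 (mod 61), so λ ≡ 45.
  x = λ² - 45 - 8 = 2025 - 53 ≡ 20; y = λ·(45 - 20) - 12 ≡ 15. → (20, 15)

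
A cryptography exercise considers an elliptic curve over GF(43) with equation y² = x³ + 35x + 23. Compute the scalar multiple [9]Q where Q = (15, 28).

Repeated addition: build up to 9Q.
2Q: tangent at (15, 28): λ = (3·15² + 35)/(2·28) ≡ 22/13. 13⁻¹ ≡ 10 (mod 43) since 13·10 = 130 ≡ 1, so λ ≡ 22·10 ≡ 5.
  x = λ² - 15 - 15 = 25 - 30 ≡ 38; y = λ·(15 - 38) - 28 ≡ 29. → (38, 29)
3Q: (38, 29) + (15, 28). λ = (28 - 29)/(15 - 38) ≡ 42/20 mod 43. 20⁻¹ ≡ 28 (mod 43), so λ ≡ 15.
  x = λ² - 38 - 15 = 225 - 53 ≡ 0; y = λ·(38 - 0) - 29 ≡ 25. → (0, 25)
4Q: (0, 25) + (15, 28). λ = (28 - 25)/(15 - 0) ≡ 3/15 mod 43. 15⁻¹ ≡ 23 (mod 43) since 15·23 = 345 ≡ 1, so λ ≡ 26.
  x = λ² - 0 - 15 = 676 - 15 ≡ 16; y = λ·(0 - 16) - 25 ≡ 32. → (16, 32)
5Q: (16, 32) + (15, 28). λ = (28 - 32)/(15 - 16) ≡ 39/42 mod 43. 42⁻¹ ≡ 42 (mod 43) since 42·42 = 1764 ≡ 1, so λ ≡ 4.
  x = λ² - 16 - 15 = 16 - 31 ≡ 28; y = λ·(16 - 28) - 32 ≡ 6. → (28, 6)
6Q: (28, 6) + (15, 28). λ = (28 - 6)/(15 - 28) ≡ 22/30 mod 43. 30⁻¹ ≡ 33 (mod 43) since 30·33 = 990 ≡ 1, so λ ≡ 38.
  x = λ² - 28 - 15 = 1444 - 43 ≡ 25; y = λ·(28 - 25) - 6 ≡ 22. → (25, 22)
7Q: (25, 22) + (15, 28). λ = (28 - 22)/(15 - 25) ≡ 6/33 mod 43. 33⁻¹ ≡ 30 (mod 43) since 33·30 = 990 ≡ 1, so λ ≡ 8.
  x = λ² - 25 - 15 = 64 - 40 ≡ 24; y = λ·(25 - 24) - 22 ≡ 29. → (24, 29)
8Q: (24, 29) + (15, 28). λ = (28 - 29)/(15 - 24) ≡ 42/34 mod 43. 34⁻¹ ≡ 19 (mod 43), so λ ≡ 24.
  x = λ² - 24 - 15 = 576 - 39 ≡ 21; y = λ·(24 - 21) - 29 ≡ 0. → (21, 0)
9Q: (21, 0) + (15, 28). λ = (28 - 0)/(15 - 21) ≡ 28/37 mod 43. 37⁻¹ ≡ 7 (mod 43), so λ ≡ 24.
  x = λ² - 21 - 15 = 576 - 36 ≡ 24; y = λ·(21 - 24) - 0 ≡ 14. → (24, 14)

(24, 14)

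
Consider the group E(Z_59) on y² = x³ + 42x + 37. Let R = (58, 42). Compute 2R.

tangent at (58, 42): λ = (3·58² + 42)/(2·42) ≡ 45/25. 25⁻¹ ≡ 26 (mod 59) since 25·26 = 650 ≡ 1, so λ ≡ 45·26 ≡ 49.
  x = λ² - 58 - 58 = 2401 - 116 ≡ 43; y = λ·(58 - 43) - 42 ≡ 44. → (43, 44)

(43, 44)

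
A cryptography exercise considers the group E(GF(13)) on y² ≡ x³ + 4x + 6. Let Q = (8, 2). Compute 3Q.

(11, 9)

Repeated addition: build up to 3Q.
2Q: tangent at (8, 2): λ = (3·8² + 4)/(2·2) ≡ 1/4. 4⁻¹ ≡ 10 (mod 13), so λ ≡ 1·10 ≡ 10.
  x = λ² - 8 - 8 = 100 - 16 ≡ 6; y = λ·(8 - 6) - 2 ≡ 5. → (6, 5)
3Q: (6, 5) + (8, 2). λ = (2 - 5)/(8 - 6) ≡ 10/2 mod 13. 2⁻¹ ≡ 7 (mod 13), so λ ≡ 5.
  x = λ² - 6 - 8 = 25 - 14 ≡ 11; y = λ·(6 - 11) - 5 ≡ 9. → (11, 9)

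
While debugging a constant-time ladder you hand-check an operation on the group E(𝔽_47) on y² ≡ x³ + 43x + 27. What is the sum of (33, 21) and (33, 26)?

The two points share x = 33 and their y-coordinates satisfy 21 + 26 ≡ 0 (mod 47), so they are inverses. Their sum is O.

O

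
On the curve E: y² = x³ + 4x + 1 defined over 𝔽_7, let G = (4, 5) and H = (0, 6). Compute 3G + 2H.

(0, 6)

First 3G:
Repeated addition: build up to 3G.
2G: tangent at (4, 5): λ = (3·4² + 4)/(2·5) ≡ 3/3. 3⁻¹ ≡ 5 (mod 7) since 3·5 = 15 ≡ 1, so λ ≡ 3·5 ≡ 1.
  x = λ² - 4 - 4 = 1 - 8 ≡ 0; y = λ·(4 - 0) - 5 ≡ 6. → (0, 6)
3G: (0, 6) + (4, 5). λ = (5 - 6)/(4 - 0) ≡ 6/4 mod 7. 4⁻¹ ≡ 2 (mod 7) since 4·2 = 8 ≡ 1, so λ ≡ 5.
  x = λ² - 0 - 4 = 25 - 4 ≡ 0; y = λ·(0 - 0) - 6 ≡ 1. → (0, 1)
3G = (0, 1).
Next 2H:
Repeated addition: build up to 2H.
2H: tangent at (0, 6): λ = (3·0² + 4)/(2·6) ≡ 4/5. 5⁻¹ ≡ 3 (mod 7), so λ ≡ 4·3 ≡ 5.
  x = λ² - 0 - 0 = 25 - 0 ≡ 4; y = λ·(0 - 4) - 6 ≡ 2. → (4, 2)
2H = (4, 2).
Finally 3G + 2H:
(0, 1) + (4, 2). λ = (2 - 1)/(4 - 0) ≡ 1/4 mod 7. 4⁻¹ ≡ 2 (mod 7), so λ ≡ 2.
  x = λ² - 0 - 4 = 4 - 4 ≡ 0; y = λ·(0 - 0) - 1 ≡ 6. → (0, 6)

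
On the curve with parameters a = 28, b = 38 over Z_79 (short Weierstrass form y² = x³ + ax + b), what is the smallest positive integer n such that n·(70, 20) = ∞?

6

2P: tangent at (70, 20): λ = (3·70² + 28)/(2·20) ≡ 34/40. 40⁻¹ ≡ 2 (mod 79), so λ ≡ 34·2 ≡ 68.
  x = λ² - 70 - 70 = 4624 - 140 ≡ 60; y = λ·(70 - 60) - 20 ≡ 28. → (60, 28)
3P: (60, 28) + (70, 20). λ = (20 - 28)/(70 - 60) ≡ 71/10 mod 79. 10⁻¹ ≡ 8 (mod 79) since 10·8 = 80 ≡ 1, so λ ≡ 15.
  x = λ² - 60 - 70 = 225 - 130 ≡ 16; y = λ·(60 - 16) - 28 ≡ 0. → (16, 0)
4P: (16, 0) + (70, 20). λ = (20 - 0)/(70 - 16) ≡ 20/54 mod 79. 54⁻¹ ≡ 60 (mod 79), so λ ≡ 15.
  x = λ² - 16 - 70 = 225 - 86 ≡ 60; y = λ·(16 - 60) - 0 ≡ 51. → (60, 51)
5P: (60, 51) + (70, 20). λ = (20 - 51)/(70 - 60) ≡ 48/10 mod 79. 10⁻¹ ≡ 8 (mod 79), so λ ≡ 68.
  x = λ² - 60 - 70 = 4624 - 130 ≡ 70; y = λ·(60 - 70) - 51 ≡ 59. → (70, 59)
6P: (70, 59) + (70, 20): same x and y₁ ≡ -y₂, so the sum is ∞.
6P = ∞, so the order is 6.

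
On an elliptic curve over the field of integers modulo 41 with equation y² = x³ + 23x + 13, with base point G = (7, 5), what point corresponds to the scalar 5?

(38, 32)

Double-and-add on 5 = (101)₂. Start with G = (7, 5) for the leading 1-bit.
double: tangent at (7, 5): λ = (3·7² + 23)/(2·5) ≡ 6/10. 10⁻¹ ≡ 37 (mod 41), so λ ≡ 6·37 ≡ 17.
  x = λ² - 7 - 7 = 289 - 14 ≡ 29; y = λ·(7 - 29) - 5 ≡ 31. → (29, 31)
double: tangent at (29, 31): λ = (3·29² + 23)/(2·31) ≡ 4/21. 21⁻¹ ≡ 2 (mod 41) since 21·2 = 42 ≡ 1, so λ ≡ 4·2 ≡ 8.
  x = λ² - 29 - 29 = 64 - 58 ≡ 6; y = λ·(29 - 6) - 31 ≡ 30. → (6, 30)
add G: (6, 30) + (7, 5). λ = (5 - 30)/(7 - 6) ≡ 16/1 mod 41. 1⁻¹ ≡ 1 (mod 41) since 1·1 = 1 ≡ 1, so λ ≡ 16.
  x = λ² - 6 - 7 = 256 - 13 ≡ 38; y = λ·(6 - 38) - 30 ≡ 32. → (38, 32)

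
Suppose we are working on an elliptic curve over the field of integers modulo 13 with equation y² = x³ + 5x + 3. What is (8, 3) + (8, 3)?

tangent at (8, 3): λ = (3·8² + 5)/(2·3) ≡ 2/6. 6⁻¹ ≡ 11 (mod 13) since 6·11 = 66 ≡ 1, so λ ≡ 2·11 ≡ 9.
  x = λ² - 8 - 8 = 81 - 16 ≡ 0; y = λ·(8 - 0) - 3 ≡ 4. → (0, 4)

(0, 4)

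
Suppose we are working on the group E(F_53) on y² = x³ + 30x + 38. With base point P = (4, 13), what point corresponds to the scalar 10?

Double-and-add on 10 = (1010)₂. Start with P = (4, 13) for the leading 1-bit.
double: tangent at (4, 13): λ = (3·4² + 30)/(2·13) ≡ 25/26. 26⁻¹ ≡ 51 (mod 53) since 26·51 = 1326 ≡ 1, so λ ≡ 25·51 ≡ 3.
  x = λ² - 4 - 4 = 9 - 8 ≡ 1; y = λ·(4 - 1) - 13 ≡ 49. → (1, 49)
double: tangent at (1, 49): λ = (3·1² + 30)/(2·49) ≡ 33/45. 45⁻¹ ≡ 33 (mod 53), so λ ≡ 33·33 ≡ 29.
  x = λ² - 1 - 1 = 841 - 2 ≡ 44; y = λ·(1 - 44) - 49 ≡ 29. → (44, 29)
add P: (44, 29) + (4, 13). λ = (13 - 29)/(4 - 44) ≡ 37/13 mod 53. 13⁻¹ ≡ 49 (mod 53), so λ ≡ 11.
  x = λ² - 44 - 4 = 121 - 48 ≡ 20; y = λ·(44 - 20) - 29 ≡ 23. → (20, 23)
double: tangent at (20, 23): λ = (3·20² + 30)/(2·23) ≡ 11/46. 46⁻¹ ≡ 15 (mod 53) since 46·15 = 690 ≡ 1, so λ ≡ 11·15 ≡ 6.
  x = λ² - 20 - 20 = 36 - 40 ≡ 49; y = λ·(20 - 49) - 23 ≡ 15. → (49, 15)

(49, 15)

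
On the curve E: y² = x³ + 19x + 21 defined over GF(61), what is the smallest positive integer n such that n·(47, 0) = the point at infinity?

2P: (47, 0) + (47, 0): same x and y₁ ≡ -y₂, so the sum is the point at infinity.
2P = the point at infinity, so the order is 2.

2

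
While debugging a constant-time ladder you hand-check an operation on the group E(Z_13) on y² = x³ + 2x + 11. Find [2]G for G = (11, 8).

(7, 2)

tangent at (11, 8): λ = (3·11² + 2)/(2·8) ≡ 1/3. 3⁻¹ ≡ 9 (mod 13), so λ ≡ 1·9 ≡ 9.
  x = λ² - 11 - 11 = 81 - 22 ≡ 7; y = λ·(11 - 7) - 8 ≡ 2. → (7, 2)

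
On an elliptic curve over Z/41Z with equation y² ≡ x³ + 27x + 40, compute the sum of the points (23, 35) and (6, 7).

(35, 20)

(23, 35) + (6, 7). λ = (7 - 35)/(6 - 23) ≡ 13/24 mod 41. 24⁻¹ ≡ 12 (mod 41), so λ ≡ 33.
  x = λ² - 23 - 6 = 1089 - 29 ≡ 35; y = λ·(23 - 35) - 35 ≡ 20. → (35, 20)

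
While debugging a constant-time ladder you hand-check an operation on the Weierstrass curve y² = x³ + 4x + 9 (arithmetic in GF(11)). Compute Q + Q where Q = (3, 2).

(8, 6)

tangent at (3, 2): λ = (3·3² + 4)/(2·2) ≡ 9/4. 4⁻¹ ≡ 3 (mod 11) since 4·3 = 12 ≡ 1, so λ ≡ 9·3 ≡ 5.
  x = λ² - 3 - 3 = 25 - 6 ≡ 8; y = λ·(3 - 8) - 2 ≡ 6. → (8, 6)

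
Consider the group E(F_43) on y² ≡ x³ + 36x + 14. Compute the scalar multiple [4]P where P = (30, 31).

(18, 42)

Double-and-add on 4 = (100)₂. Start with P = (30, 31) for the leading 1-bit.
double: tangent at (30, 31): λ = (3·30² + 36)/(2·31) ≡ 27/19. 19⁻¹ ≡ 34 (mod 43) since 19·34 = 646 ≡ 1, so λ ≡ 27·34 ≡ 15.
  x = λ² - 30 - 30 = 225 - 60 ≡ 36; y = λ·(30 - 36) - 31 ≡ 8. → (36, 8)
double: tangent at (36, 8): λ = (3·36² + 36)/(2·8) ≡ 11/16. 16⁻¹ ≡ 35 (mod 43) since 16·35 = 560 ≡ 1, so λ ≡ 11·35 ≡ 41.
  x = λ² - 36 - 36 = 1681 - 72 ≡ 18; y = λ·(36 - 18) - 8 ≡ 42. → (18, 42)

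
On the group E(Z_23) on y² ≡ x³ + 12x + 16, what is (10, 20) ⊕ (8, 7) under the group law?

(10, 20) + (8, 7). λ = (7 - 20)/(8 - 10) ≡ 10/21 mod 23. 21⁻¹ ≡ 11 (mod 23), so λ ≡ 18.
  x = λ² - 10 - 8 = 324 - 18 ≡ 7; y = λ·(10 - 7) - 20 ≡ 11. → (7, 11)

(7, 11)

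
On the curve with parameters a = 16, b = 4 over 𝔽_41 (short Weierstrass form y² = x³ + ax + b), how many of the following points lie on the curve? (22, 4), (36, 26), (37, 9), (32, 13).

2

(22, 4): 4² ≡ 16, rhs ≡ 16 → on.
(36, 26): 26² ≡ 20, rhs ≡ 4 → off.
(37, 9): 9² ≡ 40, rhs ≡ 40 → on.
(32, 13): 13² ≡ 5, rhs ≡ 33 → off.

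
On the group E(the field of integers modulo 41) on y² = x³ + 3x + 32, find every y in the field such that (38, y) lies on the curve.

x³ + 3x + 32 = 55018 ≡ 37 (mod 41).
Square roots of 37 mod 41: 18 and 23 (since 18² = 324 ≡ 37).

18, 23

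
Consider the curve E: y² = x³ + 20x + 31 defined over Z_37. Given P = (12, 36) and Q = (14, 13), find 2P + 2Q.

(7, 12)

First 2P:
Repeated addition: build up to 2P.
2P: tangent at (12, 36): λ = (3·12² + 20)/(2·36) ≡ 8/35. 35⁻¹ ≡ 18 (mod 37) since 35·18 = 630 ≡ 1, so λ ≡ 8·18 ≡ 33.
  x = λ² - 12 - 12 = 1089 - 24 ≡ 29; y = λ·(12 - 29) - 36 ≡ 32. → (29, 32)
2P = (29, 32).
Next 2Q:
Repeated addition: build up to 2Q.
2Q: tangent at (14, 13): λ = (3·14² + 20)/(2·13) ≡ 16/26. 26⁻¹ ≡ 10 (mod 37), so λ ≡ 16·10 ≡ 12.
  x = λ² - 14 - 14 = 144 - 28 ≡ 5; y = λ·(14 - 5) - 13 ≡ 21. → (5, 21)
2Q = (5, 21).
Finally 2P + 2Q:
(29, 32) + (5, 21). λ = (21 - 32)/(5 - 29) ≡ 26/13 mod 37. 13⁻¹ ≡ 20 (mod 37) since 13·20 = 260 ≡ 1, so λ ≡ 2.
  x = λ² - 29 - 5 = 4 - 34 ≡ 7; y = λ·(29 - 7) - 32 ≡ 12. → (7, 12)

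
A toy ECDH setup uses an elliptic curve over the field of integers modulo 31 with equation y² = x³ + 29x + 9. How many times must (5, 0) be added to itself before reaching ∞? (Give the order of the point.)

2

2P: (5, 0) + (5, 0): same x and y₁ ≡ -y₂, so the sum is ∞.
2P = ∞, so the order is 2.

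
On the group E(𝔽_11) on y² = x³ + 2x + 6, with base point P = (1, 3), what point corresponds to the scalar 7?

Repeated addition: build up to 7P.
2P: tangent at (1, 3): λ = (3·1² + 2)/(2·3) ≡ 5/6. 6⁻¹ ≡ 2 (mod 11), so λ ≡ 5·2 ≡ 10.
  x = λ² - 1 - 1 = 100 - 2 ≡ 10; y = λ·(1 - 10) - 3 ≡ 6. → (10, 6)
3P: (10, 6) + (1, 3). λ = (3 - 6)/(1 - 10) ≡ 8/2 mod 11. 2⁻¹ ≡ 6 (mod 11), so λ ≡ 4.
  x = λ² - 10 - 1 = 16 - 11 ≡ 5; y = λ·(10 - 5) - 6 ≡ 3. → (5, 3)
4P: (5, 3) + (1, 3). λ = (3 - 3)/(1 - 5) ≡ 0/7 mod 11. 7⁻¹ ≡ 8 (mod 11), so λ ≡ 0.
  x = λ² - 5 - 1 = 0 - 6 ≡ 5; y = λ·(5 - 5) - 3 ≡ 8. → (5, 8)
5P: (5, 8) + (1, 3). λ = (3 - 8)/(1 - 5) ≡ 6/7 mod 11. 7⁻¹ ≡ 8 (mod 11), so λ ≡ 4.
  x = λ² - 5 - 1 = 16 - 6 ≡ 10; y = λ·(5 - 10) - 8 ≡ 5. → (10, 5)
6P: (10, 5) + (1, 3). λ = (3 - 5)/(1 - 10) ≡ 9/2 mod 11. 2⁻¹ ≡ 6 (mod 11), so λ ≡ 10.
  x = λ² - 10 - 1 = 100 - 11 ≡ 1; y = λ·(10 - 1) - 5 ≡ 8. → (1, 8)
7P: (1, 8) + (1, 3): same x and y₁ ≡ -y₂, so the sum is ∞.

O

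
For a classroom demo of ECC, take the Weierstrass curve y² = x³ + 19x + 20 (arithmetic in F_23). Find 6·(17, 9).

(15, 0)

Write Q = (17, 9).
Double-and-add on 6 = (110)₂. Start with Q = (17, 9) for the leading 1-bit.
double: tangent at (17, 9): λ = (3·17² + 19)/(2·9) ≡ 12/18. 18⁻¹ ≡ 9 (mod 23) since 18·9 = 162 ≡ 1, so λ ≡ 12·9 ≡ 16.
  x = λ² - 17 - 17 = 256 - 34 ≡ 15; y = λ·(17 - 15) - 9 ≡ 0. → (15, 0)
add Q: (15, 0) + (17, 9). λ = (9 - 0)/(17 - 15) ≡ 9/2 mod 23. 2⁻¹ ≡ 12 (mod 23) since 2·12 = 24 ≡ 1, so λ ≡ 16.
  x = λ² - 15 - 17 = 256 - 32 ≡ 17; y = λ·(15 - 17) - 0 ≡ 14. → (17, 14)
double: tangent at (17, 14): λ = (3·17² + 19)/(2·14) ≡ 12/5. 5⁻¹ ≡ 14 (mod 23), so λ ≡ 12·14 ≡ 7.
  x = λ² - 17 - 17 = 49 - 34 ≡ 15; y = λ·(17 - 15) - 14 ≡ 0. → (15, 0)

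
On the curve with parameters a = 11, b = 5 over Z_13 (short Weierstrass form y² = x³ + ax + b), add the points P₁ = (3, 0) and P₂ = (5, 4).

(3, 0) + (5, 4). λ = (4 - 0)/(5 - 3) ≡ 4/2 mod 13. 2⁻¹ ≡ 7 (mod 13), so λ ≡ 2.
  x = λ² - 3 - 5 = 4 - 8 ≡ 9; y = λ·(3 - 9) - 0 ≡ 1. → (9, 1)

(9, 1)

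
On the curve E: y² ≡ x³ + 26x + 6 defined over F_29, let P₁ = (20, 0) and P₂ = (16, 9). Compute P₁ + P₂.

(18, 10)

(20, 0) + (16, 9). λ = (9 - 0)/(16 - 20) ≡ 9/25 mod 29. 25⁻¹ ≡ 7 (mod 29) since 25·7 = 175 ≡ 1, so λ ≡ 5.
  x = λ² - 20 - 16 = 25 - 36 ≡ 18; y = λ·(20 - 18) - 0 ≡ 10. → (18, 10)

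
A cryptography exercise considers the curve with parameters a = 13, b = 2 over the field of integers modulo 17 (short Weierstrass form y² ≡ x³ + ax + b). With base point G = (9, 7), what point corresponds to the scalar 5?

Double-and-add on 5 = (101)₂. Start with G = (9, 7) for the leading 1-bit.
double: tangent at (9, 7): λ = (3·9² + 13)/(2·7) ≡ 1/14. 14⁻¹ ≡ 11 (mod 17) since 14·11 = 154 ≡ 1, so λ ≡ 1·11 ≡ 11.
  x = λ² - 9 - 9 = 121 - 18 ≡ 1; y = λ·(9 - 1) - 7 ≡ 13. → (1, 13)
double: tangent at (1, 13): λ = (3·1² + 13)/(2·13) ≡ 16/9. 9⁻¹ ≡ 2 (mod 17), so λ ≡ 16·2 ≡ 15.
  x = λ² - 1 - 1 = 225 - 2 ≡ 2; y = λ·(1 - 2) - 13 ≡ 6. → (2, 6)
add G: (2, 6) + (9, 7). λ = (7 - 6)/(9 - 2) ≡ 1/7 mod 17. 7⁻¹ ≡ 5 (mod 17), so λ ≡ 5.
  x = λ² - 2 - 9 = 25 - 11 ≡ 14; y = λ·(2 - 14) - 6 ≡ 2. → (14, 2)

(14, 2)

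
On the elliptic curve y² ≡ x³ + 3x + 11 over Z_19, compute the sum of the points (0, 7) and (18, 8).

(2, 14)

(0, 7) + (18, 8). λ = (8 - 7)/(18 - 0) ≡ 1/18 mod 19. 18⁻¹ ≡ 18 (mod 19), so λ ≡ 18.
  x = λ² - 0 - 18 = 324 - 18 ≡ 2; y = λ·(0 - 2) - 7 ≡ 14. → (2, 14)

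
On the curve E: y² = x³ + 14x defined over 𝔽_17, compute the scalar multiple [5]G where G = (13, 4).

(4, 16)

Repeated addition: build up to 5G.
2G: tangent at (13, 4): λ = (3·13² + 14)/(2·4) ≡ 11/8. 8⁻¹ ≡ 15 (mod 17), so λ ≡ 11·15 ≡ 12.
  x = λ² - 13 - 13 = 144 - 26 ≡ 16; y = λ·(13 - 16) - 4 ≡ 11. → (16, 11)
3G: (16, 11) + (13, 4). λ = (4 - 11)/(13 - 16) ≡ 10/14 mod 17. 14⁻¹ ≡ 11 (mod 17), so λ ≡ 8.
  x = λ² - 16 - 13 = 64 - 29 ≡ 1; y = λ·(16 - 1) - 11 ≡ 7. → (1, 7)
4G: (1, 7) + (13, 4). λ = (4 - 7)/(13 - 1) ≡ 14/12 mod 17. 12⁻¹ ≡ 10 (mod 17), so λ ≡ 4.
  x = λ² - 1 - 13 = 16 - 14 ≡ 2; y = λ·(1 - 2) - 7 ≡ 6. → (2, 6)
5G: (2, 6) + (13, 4). λ = (4 - 6)/(13 - 2) ≡ 15/11 mod 17. 11⁻¹ ≡ 14 (mod 17), so λ ≡ 6.
  x = λ² - 2 - 13 = 36 - 15 ≡ 4; y = λ·(2 - 4) - 6 ≡ 16. → (4, 16)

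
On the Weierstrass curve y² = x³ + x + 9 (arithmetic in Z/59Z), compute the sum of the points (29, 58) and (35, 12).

(29, 58) + (35, 12). λ = (12 - 58)/(35 - 29) ≡ 13/6 mod 59. 6⁻¹ ≡ 10 (mod 59), so λ ≡ 12.
  x = λ² - 29 - 35 = 144 - 64 ≡ 21; y = λ·(29 - 21) - 58 ≡ 38. → (21, 38)

(21, 38)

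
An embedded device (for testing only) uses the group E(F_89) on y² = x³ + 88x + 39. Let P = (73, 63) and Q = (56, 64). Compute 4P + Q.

(15, 27)

First 4P:
Repeated addition: build up to 4P.
2P: tangent at (73, 63): λ = (3·73² + 88)/(2·63) ≡ 55/37. 37⁻¹ ≡ 77 (mod 89), so λ ≡ 55·77 ≡ 52.
  x = λ² - 73 - 73 = 2704 - 146 ≡ 66; y = λ·(73 - 66) - 63 ≡ 34. → (66, 34)
3P: (66, 34) + (73, 63). λ = (63 - 34)/(73 - 66) ≡ 29/7 mod 89. 7⁻¹ ≡ 51 (mod 89), so λ ≡ 55.
  x = λ² - 66 - 73 = 3025 - 139 ≡ 38; y = λ·(66 - 38) - 34 ≡ 82. → (38, 82)
4P: (38, 82) + (73, 63). λ = (63 - 82)/(73 - 38) ≡ 70/35 mod 89. 35⁻¹ ≡ 28 (mod 89), so λ ≡ 2.
  x = λ² - 38 - 73 = 4 - 111 ≡ 71; y = λ·(38 - 71) - 82 ≡ 30. → (71, 30)
4P = (71, 30).
Finally 4P + Q:
(71, 30) + (56, 64). λ = (64 - 30)/(56 - 71) ≡ 34/74 mod 89. 74⁻¹ ≡ 83 (mod 89), so λ ≡ 63.
  x = λ² - 71 - 56 = 3969 - 127 ≡ 15; y = λ·(71 - 15) - 30 ≡ 27. → (15, 27)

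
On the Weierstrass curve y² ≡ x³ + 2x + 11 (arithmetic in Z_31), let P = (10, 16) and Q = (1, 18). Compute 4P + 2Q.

First 4P:
Repeated addition: build up to 4P.
2P: tangent at (10, 16): λ = (3·10² + 2)/(2·16) ≡ 23/1. 1⁻¹ ≡ 1 (mod 31) since 1·1 = 1 ≡ 1, so λ ≡ 23·1 ≡ 23.
  x = λ² - 10 - 10 = 529 - 20 ≡ 13; y = λ·(10 - 13) - 16 ≡ 8. → (13, 8)
3P: (13, 8) + (10, 16). λ = (16 - 8)/(10 - 13) ≡ 8/28 mod 31. 28⁻¹ ≡ 10 (mod 31) since 28·10 = 280 ≡ 1, so λ ≡ 18.
  x = λ² - 13 - 10 = 324 - 23 ≡ 22; y = λ·(13 - 22) - 8 ≡ 16. → (22, 16)
4P: (22, 16) + (10, 16). λ = (16 - 16)/(10 - 22) ≡ 0/19 mod 31. 19⁻¹ ≡ 18 (mod 31) since 19·18 = 342 ≡ 1, so λ ≡ 0.
  x = λ² - 22 - 10 = 0 - 32 ≡ 30; y = λ·(22 - 30) - 16 ≡ 15. → (30, 15)
4P = (30, 15).
Next 2Q:
Repeated addition: build up to 2Q.
2Q: tangent at (1, 18): λ = (3·1² + 2)/(2·18) ≡ 5/5. 5⁻¹ ≡ 25 (mod 31), so λ ≡ 5·25 ≡ 1.
  x = λ² - 1 - 1 = 1 - 2 ≡ 30; y = λ·(1 - 30) - 18 ≡ 15. → (30, 15)
2Q = (30, 15).
Finally 4P + 2Q:
tangent at (30, 15): λ = (3·30² + 2)/(2·15) ≡ 5/30. 30⁻¹ ≡ 30 (mod 31) since 30·30 = 900 ≡ 1, so λ ≡ 5·30 ≡ 26.
  x = λ² - 30 - 30 = 676 - 60 ≡ 27; y = λ·(30 - 27) - 15 ≡ 1. → (27, 1)

(27, 1)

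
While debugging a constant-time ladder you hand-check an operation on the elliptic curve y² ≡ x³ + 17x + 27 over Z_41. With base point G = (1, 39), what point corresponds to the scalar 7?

Repeated addition: build up to 7G.
2G: tangent at (1, 39): λ = (3·1² + 17)/(2·39) ≡ 20/37. 37⁻¹ ≡ 10 (mod 41) since 37·10 = 370 ≡ 1, so λ ≡ 20·10 ≡ 36.
  x = λ² - 1 - 1 = 1296 - 2 ≡ 23; y = λ·(1 - 23) - 39 ≡ 30. → (23, 30)
3G: (23, 30) + (1, 39). λ = (39 - 30)/(1 - 23) ≡ 9/19 mod 41. 19⁻¹ ≡ 13 (mod 41), so λ ≡ 35.
  x = λ² - 23 - 1 = 1225 - 24 ≡ 12; y = λ·(23 - 12) - 30 ≡ 27. → (12, 27)
4G: (12, 27) + (1, 39). λ = (39 - 27)/(1 - 12) ≡ 12/30 mod 41. 30⁻¹ ≡ 26 (mod 41), so λ ≡ 25.
  x = λ² - 12 - 1 = 625 - 13 ≡ 38; y = λ·(12 - 38) - 27 ≡ 20. → (38, 20)
5G: (38, 20) + (1, 39). λ = (39 - 20)/(1 - 38) ≡ 19/4 mod 41. 4⁻¹ ≡ 31 (mod 41), so λ ≡ 15.
  x = λ² - 38 - 1 = 225 - 39 ≡ 22; y = λ·(38 - 22) - 20 ≡ 15. → (22, 15)
6G: (22, 15) + (1, 39). λ = (39 - 15)/(1 - 22) ≡ 24/20 mod 41. 20⁻¹ ≡ 39 (mod 41) since 20·39 = 780 ≡ 1, so λ ≡ 34.
  x = λ² - 22 - 1 = 1156 - 23 ≡ 26; y = λ·(22 - 26) - 15 ≡ 13. → (26, 13)
7G: (26, 13) + (1, 39). λ = (39 - 13)/(1 - 26) ≡ 26/16 mod 41. 16⁻¹ ≡ 18 (mod 41), so λ ≡ 17.
  x = λ² - 26 - 1 = 289 - 27 ≡ 16; y = λ·(26 - 16) - 13 ≡ 34. → (16, 34)

(16, 34)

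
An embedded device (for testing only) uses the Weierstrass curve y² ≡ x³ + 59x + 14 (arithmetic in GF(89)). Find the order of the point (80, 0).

2

2P: (80, 0) + (80, 0): same x and y₁ ≡ -y₂, so the sum is ∞.
2P = ∞, so the order is 2.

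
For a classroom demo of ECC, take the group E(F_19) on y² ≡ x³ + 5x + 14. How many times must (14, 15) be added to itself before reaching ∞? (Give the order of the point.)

6

2P: tangent at (14, 15): λ = (3·14² + 5)/(2·15) ≡ 4/11. 11⁻¹ ≡ 7 (mod 19), so λ ≡ 4·7 ≡ 9.
  x = λ² - 14 - 14 = 81 - 28 ≡ 15; y = λ·(14 - 15) - 15 ≡ 14. → (15, 14)
3P: (15, 14) + (14, 15). λ = (15 - 14)/(14 - 15) ≡ 1/18 mod 19. 18⁻¹ ≡ 18 (mod 19), so λ ≡ 18.
  x = λ² - 15 - 14 = 324 - 29 ≡ 10; y = λ·(15 - 10) - 14 ≡ 0. → (10, 0)
4P: (10, 0) + (14, 15). λ = (15 - 0)/(14 - 10) ≡ 15/4 mod 19. 4⁻¹ ≡ 5 (mod 19), so λ ≡ 18.
  x = λ² - 10 - 14 = 324 - 24 ≡ 15; y = λ·(10 - 15) - 0 ≡ 5. → (15, 5)
5P: (15, 5) + (14, 15). λ = (15 - 5)/(14 - 15) ≡ 10/18 mod 19. 18⁻¹ ≡ 18 (mod 19) since 18·18 = 324 ≡ 1, so λ ≡ 9.
  x = λ² - 15 - 14 = 81 - 29 ≡ 14; y = λ·(15 - 14) - 5 ≡ 4. → (14, 4)
6P: (14, 4) + (14, 15): same x and y₁ ≡ -y₂, so the sum is ∞.
6P = ∞, so the order is 6.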